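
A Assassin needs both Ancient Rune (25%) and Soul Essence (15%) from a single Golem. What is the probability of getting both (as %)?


For independent events, P(both) = P(A) * P(B)
= 25% * 15%
= 375 / 100 %
= 3.75%

3.75%


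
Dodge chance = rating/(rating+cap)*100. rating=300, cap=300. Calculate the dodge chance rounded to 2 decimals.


dodge% = 300 / (300 + 300) * 100
= 300 / 600 * 100
= 0.5 * 100
= 50.00%

50.00%


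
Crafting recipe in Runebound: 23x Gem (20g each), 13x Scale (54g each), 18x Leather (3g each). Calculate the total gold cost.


Cost breakdown:
  Gem: 23 * 20 = 460
  Scale: 13 * 54 = 702
  Leather: 18 * 3 = 54
Total = 460 + 702 + 54 = 1216

1216 gold


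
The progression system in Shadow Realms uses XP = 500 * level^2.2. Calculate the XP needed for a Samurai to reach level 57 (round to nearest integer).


XP = 500 * level^2.2
Substitute level = 57:
XP = 500 * 57^2.2
= 500 * 7293.3102
= 3646655

3646655 XP


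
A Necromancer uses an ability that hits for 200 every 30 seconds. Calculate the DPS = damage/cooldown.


DPS = damage / cooldown
= 200 / 30
= 6.67

6.67 DPS


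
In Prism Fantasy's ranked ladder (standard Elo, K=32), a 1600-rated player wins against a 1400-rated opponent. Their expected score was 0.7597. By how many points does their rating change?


Elo update: delta = K * (S - Ea), where S = 1 (wins)
S - Ea = 1 - 0.7597 = 0.2403
Rating change = 32 * 0.2403
= 7.69

7.69 rating points


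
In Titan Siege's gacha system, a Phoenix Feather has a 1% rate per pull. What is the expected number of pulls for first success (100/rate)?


Expected pulls for a geometric distribution = 1/p = 100 / rate%
= 100 / 1
= 100.0

100.0 pulls


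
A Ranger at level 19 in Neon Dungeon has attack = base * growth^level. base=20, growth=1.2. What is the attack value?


value = base * growth^level
= 20 * 1.2^19
= 20 * 31.948
= 638.96

638.96 attack


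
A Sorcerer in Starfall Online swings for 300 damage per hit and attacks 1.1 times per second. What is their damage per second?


DPS = damage * attack_speed
= 300 * 1.1
= 330.0

330.0 DPS


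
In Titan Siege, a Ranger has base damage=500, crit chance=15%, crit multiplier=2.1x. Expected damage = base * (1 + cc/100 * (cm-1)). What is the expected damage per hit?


E[dmg] = base * (1 + crit_chance * (crit_mult - 1))
cc as decimal = 15/100 = 0.15
cm - 1 = 2.1 - 1 = 1.1
Bonus factor = 0.15 * 1.1 = 0.165
Total multiplier = 1 + 0.165 = 1.165
Expected damage = 500 * 1.165 = 582.50

582.50 damage


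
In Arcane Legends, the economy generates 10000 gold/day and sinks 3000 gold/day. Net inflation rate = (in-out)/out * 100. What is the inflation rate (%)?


Net gold = 10000 - 3000 = 7000
Inflation rate = net / sunk * 100 = 7000 / 3000 * 100
= 2.333333 * 100
= 233.33%

233.33%


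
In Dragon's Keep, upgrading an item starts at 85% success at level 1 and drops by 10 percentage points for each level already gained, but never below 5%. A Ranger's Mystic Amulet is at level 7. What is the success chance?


raw_rate = 85 - 10 * (7 - 1)
= 85 - 10 * 6
= 85 - 60
= 25
Apply floor: max(25, 5) = 25%

25%


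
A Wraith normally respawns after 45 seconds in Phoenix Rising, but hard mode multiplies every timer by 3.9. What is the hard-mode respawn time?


Respawn time = base * multiplier
= 45 * 3.9
= 175.5 seconds

175.5 seconds


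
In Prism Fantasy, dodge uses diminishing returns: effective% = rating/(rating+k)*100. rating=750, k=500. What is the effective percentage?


effective% = rating / (rating + k) * 100
= 750 / (750 + 500) * 100
= 750 / 1250 * 100
= 0.6 * 100
= 60.00%

60.00%


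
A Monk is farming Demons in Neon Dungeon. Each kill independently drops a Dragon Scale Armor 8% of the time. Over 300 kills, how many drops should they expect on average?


Expected drops = kills * (drop_rate / 100)
= 300 * (8 / 100)
= 300 * 0.08
= 24.0

24.0 drops


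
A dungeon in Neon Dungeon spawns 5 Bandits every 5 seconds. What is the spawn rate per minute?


Spawns per minute = count * (60 / interval)
= 5 * (60 / 5)
= 5 * 12.0
= 60.0

60.0 per minute


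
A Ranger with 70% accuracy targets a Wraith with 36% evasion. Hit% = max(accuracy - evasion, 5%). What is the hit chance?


accuracy - evasion = 70 - 36 = 34
Apply floor: max(34, 5) = 34
Hit chance = 34%

34%


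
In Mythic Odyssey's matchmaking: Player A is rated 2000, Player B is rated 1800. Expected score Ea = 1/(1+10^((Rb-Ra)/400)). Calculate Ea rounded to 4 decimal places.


Elo expected score: Ea = 1/(1 + 10^((Rb-Ra)/400))
Rb - Ra = 1800 - 2000 = -200
(Rb-Ra)/400 = -200/400 = -0.5
10^-0.5 = 0.316228
Ea = 1/(1 + 0.316228) = 1/1.316228 = 0.7597

0.7597


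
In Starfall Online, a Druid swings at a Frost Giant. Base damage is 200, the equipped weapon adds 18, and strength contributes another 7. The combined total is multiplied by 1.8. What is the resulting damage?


Sum base + weapon + str = 200 + 18 + 7 = 225
Multiply by 1.8:
225 * 1.8 = 405.0

405.0 damage


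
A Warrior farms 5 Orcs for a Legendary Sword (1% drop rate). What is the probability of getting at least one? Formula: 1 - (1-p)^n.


P(at least one) = 1 - P(none) = 1 - (1-p)^n
p = 1/100 = 0.01
1 - p = 0.99
(1 - p)^5 = 0.99^5 = 0.950990
P(at least one) = 1 - 0.950990 = 0.0490

0.0490


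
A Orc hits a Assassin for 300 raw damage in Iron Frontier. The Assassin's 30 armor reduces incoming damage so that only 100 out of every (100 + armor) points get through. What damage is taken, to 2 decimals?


actual = 300 * 100 / (100 + 30)
= 300 * 100 / 130
= 30000 / 130
= 230.77

230.77 damage


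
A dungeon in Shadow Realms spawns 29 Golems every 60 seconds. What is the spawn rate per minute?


Spawns per minute = count * (60 / interval)
= 29 * (60 / 60)
= 29 * 1.0
= 29.0

29.0 per minute


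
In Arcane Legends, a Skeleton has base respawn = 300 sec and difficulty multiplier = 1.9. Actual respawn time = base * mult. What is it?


Respawn time = base * multiplier
= 300 * 1.9
= 570.0 seconds

570.0 seconds


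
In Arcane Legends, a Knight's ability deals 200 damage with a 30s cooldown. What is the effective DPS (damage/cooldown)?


DPS = damage / cooldown
= 200 / 30
= 6.67

6.67 DPS


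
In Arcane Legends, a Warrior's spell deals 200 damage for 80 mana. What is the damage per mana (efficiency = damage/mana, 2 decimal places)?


Efficiency = damage / mana
= 200 / 80
= 2.50

2.50 dmg/mana


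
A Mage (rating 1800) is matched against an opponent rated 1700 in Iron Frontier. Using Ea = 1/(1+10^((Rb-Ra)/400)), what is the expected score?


Elo expected score: Ea = 1/(1 + 10^((Rb-Ra)/400))
Rb - Ra = 1700 - 1800 = -100
(Rb-Ra)/400 = -100/400 = -0.25
10^-0.25 = 0.562341
Ea = 1/(1 + 0.562341) = 1/1.562341 = 0.6401

0.6401


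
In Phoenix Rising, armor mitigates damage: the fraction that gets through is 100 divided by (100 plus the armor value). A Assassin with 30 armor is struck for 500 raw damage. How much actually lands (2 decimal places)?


actual = 500 * 100 / (100 + 30)
= 500 * 100 / 130
= 50000 / 130
= 384.62

384.62 damage


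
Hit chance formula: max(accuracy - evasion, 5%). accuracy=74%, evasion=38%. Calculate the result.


accuracy - evasion = 74 - 38 = 36
Apply floor: max(36, 5) = 36
Hit chance = 36%

36%


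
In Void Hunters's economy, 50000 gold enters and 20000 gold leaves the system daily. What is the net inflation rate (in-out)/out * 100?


Net gold = 50000 - 20000 = 30000
Inflation rate = net / sunk * 100 = 30000 / 20000 * 100
= 1.5 * 100
= 150.00%

150.00%


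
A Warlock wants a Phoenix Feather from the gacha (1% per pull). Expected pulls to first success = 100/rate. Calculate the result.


Expected pulls for a geometric distribution = 1/p = 100 / rate%
= 100 / 1
= 100.0

100.0 pulls


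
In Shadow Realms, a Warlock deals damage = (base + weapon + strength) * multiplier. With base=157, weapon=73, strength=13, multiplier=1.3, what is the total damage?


Sum base + weapon + str = 157 + 73 + 13 = 243
Multiply by 1.3:
243 * 1.3 = 315.9

315.9 damage


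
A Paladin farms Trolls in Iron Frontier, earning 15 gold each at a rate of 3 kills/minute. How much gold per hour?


Gold per minute = 15 * 3 = 45
Gold per hour = 45 * 60 = 2700

2700 gold/hour


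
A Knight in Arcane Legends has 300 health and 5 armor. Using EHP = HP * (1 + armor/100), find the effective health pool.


EHP = 300 * (1 + 5/100)
= 300 * (1 + 0.05)
= 300 * 1.05
= 315.0

315.0 EHP


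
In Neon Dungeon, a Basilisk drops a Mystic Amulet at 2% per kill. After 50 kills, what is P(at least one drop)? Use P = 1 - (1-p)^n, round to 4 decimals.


P(at least one) = 1 - P(none) = 1 - (1-p)^n
p = 2/100 = 0.02
1 - p = 0.98
(1 - p)^50 = 0.98^50 = 0.364170
P(at least one) = 1 - 0.364170 = 0.6358

0.6358


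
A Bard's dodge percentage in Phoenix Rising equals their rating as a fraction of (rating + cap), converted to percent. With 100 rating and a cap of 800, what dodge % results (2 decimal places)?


dodge% = 100 / (100 + 800) * 100
= 100 / 900 * 100
= 0.111111 * 100
= 11.11%

11.11%


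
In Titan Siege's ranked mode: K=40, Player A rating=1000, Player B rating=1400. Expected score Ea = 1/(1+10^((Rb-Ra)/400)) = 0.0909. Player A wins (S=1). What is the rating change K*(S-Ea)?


Elo update: delta = K * (S - Ea), where S = 1 (wins)
S - Ea = 1 - 0.0909 = 0.9091
Rating change = 40 * 0.9091
= 36.36

36.36 rating points


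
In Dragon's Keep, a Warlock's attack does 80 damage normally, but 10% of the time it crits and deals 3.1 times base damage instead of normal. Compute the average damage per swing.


E[dmg] = base * (1 + crit_chance * (crit_mult - 1))
cc as decimal = 10/100 = 0.1
cm - 1 = 3.1 - 1 = 2.1
Bonus factor = 0.1 * 2.1 = 0.21
Total multiplier = 1 + 0.21 = 1.21
Expected damage = 80 * 1.21 = 96.80

96.80 damage


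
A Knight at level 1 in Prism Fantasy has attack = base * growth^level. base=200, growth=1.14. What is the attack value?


value = base * growth^level
= 200 * 1.14^1
= 200 * 1.14
= 228.00

228.00 attack


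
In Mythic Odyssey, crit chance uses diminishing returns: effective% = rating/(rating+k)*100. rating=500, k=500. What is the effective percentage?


effective% = rating / (rating + k) * 100
= 500 / (500 + 500) * 100
= 500 / 1000 * 100
= 0.5 * 100
= 50.00%

50.00%


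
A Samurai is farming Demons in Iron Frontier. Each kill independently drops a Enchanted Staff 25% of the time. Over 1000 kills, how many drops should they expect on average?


Expected drops = kills * (drop_rate / 100)
= 1000 * (25 / 100)
= 1000 * 0.25
= 250.0

250.0 drops


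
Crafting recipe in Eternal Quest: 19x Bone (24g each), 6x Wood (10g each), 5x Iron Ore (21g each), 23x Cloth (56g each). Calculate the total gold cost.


Cost breakdown:
  Bone: 19 * 24 = 456
  Wood: 6 * 10 = 60
  Iron Ore: 5 * 21 = 105
  Cloth: 23 * 56 = 1288
Total = 456 + 60 + 105 + 1288 = 1909

1909 gold


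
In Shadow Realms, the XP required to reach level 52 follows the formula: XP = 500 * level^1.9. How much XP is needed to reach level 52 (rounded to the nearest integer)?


XP = 500 * level^1.9
Substitute level = 52:
XP = 500 * 52^1.9
= 500 * 1821.4043
= 910702

910702 XP


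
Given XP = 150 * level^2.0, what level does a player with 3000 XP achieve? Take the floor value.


XP = 150 * level^2.0, so level = (XP / 150)^(1/2.0)
= (3000 / 150)^(1/2.0)
= 20.0^0.5
= 4.4721
Floor: level = 4

level 4


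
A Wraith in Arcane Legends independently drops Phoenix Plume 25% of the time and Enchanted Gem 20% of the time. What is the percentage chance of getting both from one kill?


For independent events, P(both) = P(A) * P(B)
= 25% * 20%
= 500 / 100 %
= 5.0%

5.0%


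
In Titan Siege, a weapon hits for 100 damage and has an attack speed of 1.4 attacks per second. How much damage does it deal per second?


DPS = damage * attack_speed
= 100 * 1.4
= 140.0

140.0 DPS


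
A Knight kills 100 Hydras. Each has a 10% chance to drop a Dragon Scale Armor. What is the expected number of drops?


Expected drops = kills * (drop_rate / 100)
= 100 * (10 / 100)
= 100 * 0.1
= 10.0

10.0 drops


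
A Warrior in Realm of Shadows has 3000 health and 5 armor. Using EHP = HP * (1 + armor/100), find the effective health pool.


EHP = 3000 * (1 + 5/100)
= 3000 * (1 + 0.05)
= 3000 * 1.05
= 3150.0

3150.0 EHP


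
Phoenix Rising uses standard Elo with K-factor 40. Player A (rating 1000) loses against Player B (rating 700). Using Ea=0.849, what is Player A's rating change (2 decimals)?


Elo update: delta = K * (S - Ea), where S = 0 (loses)
S - Ea = 0 - 0.849 = -0.849
Rating change = 40 * -0.849
= -33.96

-33.96 rating points


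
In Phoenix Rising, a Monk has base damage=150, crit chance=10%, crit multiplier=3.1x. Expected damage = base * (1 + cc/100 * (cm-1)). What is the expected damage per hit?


E[dmg] = base * (1 + crit_chance * (crit_mult - 1))
cc as decimal = 10/100 = 0.1
cm - 1 = 3.1 - 1 = 2.1
Bonus factor = 0.1 * 2.1 = 0.21
Total multiplier = 1 + 0.21 = 1.21
Expected damage = 150 * 1.21 = 181.50

181.50 damage


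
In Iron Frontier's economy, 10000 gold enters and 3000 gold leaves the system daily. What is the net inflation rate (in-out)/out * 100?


Net gold = 10000 - 3000 = 7000
Inflation rate = net / sunk * 100 = 7000 / 3000 * 100
= 2.333333 * 100
= 233.33%

233.33%


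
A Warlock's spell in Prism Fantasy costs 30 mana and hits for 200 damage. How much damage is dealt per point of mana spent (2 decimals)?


Efficiency = damage / mana
= 200 / 30
= 6.67

6.67 dmg/mana


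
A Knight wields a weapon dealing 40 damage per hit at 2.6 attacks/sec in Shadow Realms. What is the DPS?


DPS = damage * attack_speed
= 40 * 2.6
= 104.0

104.0 DPS


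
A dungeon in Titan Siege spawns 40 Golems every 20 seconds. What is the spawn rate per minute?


Spawns per minute = count * (60 / interval)
= 40 * (60 / 20)
= 40 * 3.0
= 120.0

120.0 per minute


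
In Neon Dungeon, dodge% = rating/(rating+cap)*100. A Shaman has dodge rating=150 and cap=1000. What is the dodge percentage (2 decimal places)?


dodge% = 150 / (150 + 1000) * 100
= 150 / 1150 * 100
= 0.130435 * 100
= 13.04%

13.04%


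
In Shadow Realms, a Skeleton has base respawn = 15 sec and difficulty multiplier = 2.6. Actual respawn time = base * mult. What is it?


Respawn time = base * multiplier
= 15 * 2.6
= 39.0 seconds

39.0 seconds


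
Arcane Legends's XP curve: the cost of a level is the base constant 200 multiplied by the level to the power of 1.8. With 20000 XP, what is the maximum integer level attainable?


XP = 200 * level^1.8, so level = (XP / 200)^(1/1.8)
= (20000 / 200)^(1/1.8)
= 100.0^0.5556
= 12.9155
Floor: level = 12

level 12


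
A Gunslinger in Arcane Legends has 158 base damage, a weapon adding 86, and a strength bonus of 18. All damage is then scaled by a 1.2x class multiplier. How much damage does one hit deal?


Sum base + weapon + str = 158 + 86 + 18 = 262
Multiply by 1.2:
262 * 1.2 = 314.4

314.4 damage


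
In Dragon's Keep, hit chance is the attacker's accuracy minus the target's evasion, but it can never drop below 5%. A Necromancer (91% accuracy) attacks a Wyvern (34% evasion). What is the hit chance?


accuracy - evasion = 91 - 34 = 57
Apply floor: max(57, 5) = 57
Hit chance = 57%

57%


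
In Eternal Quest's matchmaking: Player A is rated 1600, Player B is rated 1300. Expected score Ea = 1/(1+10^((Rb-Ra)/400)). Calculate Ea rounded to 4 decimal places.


Elo expected score: Ea = 1/(1 + 10^((Rb-Ra)/400))
Rb - Ra = 1300 - 1600 = -300
(Rb-Ra)/400 = -300/400 = -0.75
10^-0.75 = 0.177828
Ea = 1/(1 + 0.177828) = 1/1.177828 = 0.8490

0.8490


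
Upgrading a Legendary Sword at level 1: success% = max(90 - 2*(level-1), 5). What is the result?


raw_rate = 90 - 2 * (1 - 1)
= 90 - 2 * 0
= 90 - 0
= 90
Apply floor: max(90, 5) = 90%

90%


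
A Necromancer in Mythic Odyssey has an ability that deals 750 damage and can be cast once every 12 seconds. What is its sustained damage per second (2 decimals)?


DPS = damage / cooldown
= 750 / 12
= 62.50

62.50 DPS


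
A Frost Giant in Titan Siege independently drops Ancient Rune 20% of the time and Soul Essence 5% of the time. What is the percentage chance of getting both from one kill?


For independent events, P(both) = P(A) * P(B)
= 20% * 5%
= 100 / 100 %
= 1.0%

1.0%


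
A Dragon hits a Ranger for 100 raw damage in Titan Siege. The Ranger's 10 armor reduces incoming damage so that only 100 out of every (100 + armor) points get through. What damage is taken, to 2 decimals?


actual = 100 * 100 / (100 + 10)
= 100 * 100 / 110
= 10000 / 110
= 90.91

90.91 damage


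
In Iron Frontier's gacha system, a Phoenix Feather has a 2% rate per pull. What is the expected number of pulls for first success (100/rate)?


Expected pulls for a geometric distribution = 1/p = 100 / rate%
= 100 / 2
= 50.0

50.0 pulls


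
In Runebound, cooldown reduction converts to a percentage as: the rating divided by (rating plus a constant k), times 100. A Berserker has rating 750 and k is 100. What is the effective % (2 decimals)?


effective% = rating / (rating + k) * 100
= 750 / (750 + 100) * 100
= 750 / 850 * 100
= 0.882353 * 100
= 88.24%

88.24%


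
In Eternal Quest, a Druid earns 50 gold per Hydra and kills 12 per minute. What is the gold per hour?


Gold per minute = 50 * 12 = 600
Gold per hour = 600 * 60 = 36000

36000 gold/hour


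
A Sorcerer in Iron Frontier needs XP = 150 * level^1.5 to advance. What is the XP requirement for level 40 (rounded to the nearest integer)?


XP = 150 * level^1.5
Substitute level = 40:
XP = 150 * 40^1.5
= 150 * 252.9822
= 37947

37947 XP


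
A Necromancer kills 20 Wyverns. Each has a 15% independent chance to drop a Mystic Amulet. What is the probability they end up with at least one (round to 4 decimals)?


P(at least one) = 1 - P(none) = 1 - (1-p)^n
p = 15/100 = 0.15
1 - p = 0.85
(1 - p)^20 = 0.85^20 = 0.038760
P(at least one) = 1 - 0.038760 = 0.9612

0.9612


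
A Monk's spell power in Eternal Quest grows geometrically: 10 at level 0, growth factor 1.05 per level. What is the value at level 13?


value = base * growth^level
= 10 * 1.05^13
= 10 * 1.885649
= 18.86

18.86 spell power


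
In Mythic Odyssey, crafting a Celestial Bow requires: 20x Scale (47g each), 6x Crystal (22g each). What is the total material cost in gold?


Cost breakdown:
  Scale: 20 * 47 = 940
  Crystal: 6 * 22 = 132
Total = 940 + 132 = 1072

1072 gold


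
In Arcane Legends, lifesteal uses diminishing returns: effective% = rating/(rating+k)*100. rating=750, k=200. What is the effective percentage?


effective% = rating / (rating + k) * 100
= 750 / (750 + 200) * 100
= 750 / 950 * 100
= 0.789474 * 100
= 78.95%

78.95%


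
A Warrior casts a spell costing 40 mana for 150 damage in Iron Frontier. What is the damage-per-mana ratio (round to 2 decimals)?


Efficiency = damage / mana
= 150 / 40
= 3.75

3.75 dmg/mana


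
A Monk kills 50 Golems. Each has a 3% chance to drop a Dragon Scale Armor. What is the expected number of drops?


Expected drops = kills * (drop_rate / 100)
= 50 * (3 / 100)
= 50 * 0.03
= 1.5

1.5 drops


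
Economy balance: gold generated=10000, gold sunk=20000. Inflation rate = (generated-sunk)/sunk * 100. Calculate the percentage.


Net gold = 10000 - 20000 = -10000
Inflation rate = net / sunk * 100 = -10000 / 20000 * 100
= -0.5 * 100
= -50.00%

-50.00%


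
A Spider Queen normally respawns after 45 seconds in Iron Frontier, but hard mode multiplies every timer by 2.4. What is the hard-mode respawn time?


Respawn time = base * multiplier
= 45 * 2.4
= 108.0 seconds

108.0 seconds


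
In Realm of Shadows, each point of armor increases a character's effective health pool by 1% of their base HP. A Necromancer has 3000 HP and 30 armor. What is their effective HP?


EHP = 3000 * (1 + 30/100)
= 3000 * (1 + 0.3)
= 3000 * 1.3
= 3900.0

3900.0 EHP


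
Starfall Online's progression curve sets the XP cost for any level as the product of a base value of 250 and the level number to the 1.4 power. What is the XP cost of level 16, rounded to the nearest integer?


XP = 250 * level^1.4
Substitute level = 16:
XP = 250 * 16^1.4
= 250 * 48.5029
= 12126

12126 XP


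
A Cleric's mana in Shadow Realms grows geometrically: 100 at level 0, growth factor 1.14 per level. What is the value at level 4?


value = base * growth^level
= 100 * 1.14^4
= 100 * 1.68896
= 168.90

168.90 mana


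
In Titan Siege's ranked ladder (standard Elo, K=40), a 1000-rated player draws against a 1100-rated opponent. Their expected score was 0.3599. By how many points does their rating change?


Elo update: delta = K * (S - Ea), where S = 0.5 (draws)
S - Ea = 0.5 - 0.3599 = 0.1401
Rating change = 40 * 0.1401
= 5.60

5.60 rating points


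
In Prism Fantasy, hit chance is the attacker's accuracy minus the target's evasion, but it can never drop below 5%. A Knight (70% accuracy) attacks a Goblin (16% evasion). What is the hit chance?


accuracy - evasion = 70 - 16 = 54
Apply floor: max(54, 5) = 54
Hit chance = 54%

54%


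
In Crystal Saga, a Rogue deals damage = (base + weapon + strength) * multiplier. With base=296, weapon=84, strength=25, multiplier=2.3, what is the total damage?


Sum base + weapon + str = 296 + 84 + 25 = 405
Multiply by 2.3:
405 * 2.3 = 931.5

931.5 damage


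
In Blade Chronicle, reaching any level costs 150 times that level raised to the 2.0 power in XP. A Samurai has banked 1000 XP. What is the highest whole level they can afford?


XP = 150 * level^2.0, so level = (XP / 150)^(1/2.0)
= (1000 / 150)^(1/2.0)
= 6.6667^0.5
= 2.582
Floor: level = 2

level 2


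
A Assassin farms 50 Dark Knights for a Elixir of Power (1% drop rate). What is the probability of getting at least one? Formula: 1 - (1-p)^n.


P(at least one) = 1 - P(none) = 1 - (1-p)^n
p = 1/100 = 0.01
1 - p = 0.99
(1 - p)^50 = 0.99^50 = 0.605006
P(at least one) = 1 - 0.605006 = 0.3950

0.3950


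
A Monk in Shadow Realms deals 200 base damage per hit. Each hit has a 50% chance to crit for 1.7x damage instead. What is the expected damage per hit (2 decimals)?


E[dmg] = base * (1 + crit_chance * (crit_mult - 1))
cc as decimal = 50/100 = 0.5
cm - 1 = 1.7 - 1 = 0.7
Bonus factor = 0.5 * 0.7 = 0.35
Total multiplier = 1 + 0.35 = 1.35
Expected damage = 200 * 1.35 = 270.00

270.00 damage


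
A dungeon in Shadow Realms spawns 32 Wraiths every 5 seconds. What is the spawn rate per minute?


Spawns per minute = count * (60 / interval)
= 32 * (60 / 5)
= 32 * 12.0
= 384.0

384.0 per minute


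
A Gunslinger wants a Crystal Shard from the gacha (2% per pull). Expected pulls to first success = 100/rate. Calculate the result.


Expected pulls for a geometric distribution = 1/p = 100 / rate%
= 100 / 2
= 50.0

50.0 pulls


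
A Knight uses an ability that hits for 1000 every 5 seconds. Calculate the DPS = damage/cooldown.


DPS = damage / cooldown
= 1000 / 5
= 200.00

200.00 DPS


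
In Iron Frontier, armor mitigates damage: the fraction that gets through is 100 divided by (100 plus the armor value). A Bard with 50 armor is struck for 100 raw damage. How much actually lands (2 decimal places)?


actual = 100 * 100 / (100 + 50)
= 100 * 100 / 150
= 10000 / 150
= 66.67

66.67 damage


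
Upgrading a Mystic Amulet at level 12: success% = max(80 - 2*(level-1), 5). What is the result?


raw_rate = 80 - 2 * (12 - 1)
= 80 - 2 * 11
= 80 - 22
= 58
Apply floor: max(58, 5) = 58%

58%


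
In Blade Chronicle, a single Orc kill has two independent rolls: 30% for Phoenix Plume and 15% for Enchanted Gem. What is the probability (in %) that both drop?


For independent events, P(both) = P(A) * P(B)
= 30% * 15%
= 450 / 100 %
= 4.5%

4.5%


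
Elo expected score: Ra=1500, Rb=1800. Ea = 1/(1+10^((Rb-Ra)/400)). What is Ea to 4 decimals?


Elo expected score: Ea = 1/(1 + 10^((Rb-Ra)/400))
Rb - Ra = 1800 - 1500 = 300
(Rb-Ra)/400 = 300/400 = 0.75
10^0.75 = 5.623413
Ea = 1/(1 + 5.623413) = 1/6.623413 = 0.1510

0.1510


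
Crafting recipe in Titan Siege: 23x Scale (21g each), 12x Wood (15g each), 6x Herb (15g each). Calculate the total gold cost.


Cost breakdown:
  Scale: 23 * 21 = 483
  Wood: 12 * 15 = 180
  Herb: 6 * 15 = 90
Total = 483 + 180 + 90 = 753

753 gold


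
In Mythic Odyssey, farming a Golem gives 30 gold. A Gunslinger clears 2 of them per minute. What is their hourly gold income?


Gold per minute = 30 * 2 = 60
Gold per hour = 60 * 60 = 3600

3600 gold/hour


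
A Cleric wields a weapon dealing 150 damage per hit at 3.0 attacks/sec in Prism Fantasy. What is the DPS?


DPS = damage * attack_speed
= 150 * 3.0
= 450.0

450.0 DPS


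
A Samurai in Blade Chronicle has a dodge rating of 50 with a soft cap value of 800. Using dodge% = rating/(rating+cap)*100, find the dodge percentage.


dodge% = 50 / (50 + 800) * 100
= 50 / 850 * 100
= 0.058824 * 100
= 5.88%

5.88%


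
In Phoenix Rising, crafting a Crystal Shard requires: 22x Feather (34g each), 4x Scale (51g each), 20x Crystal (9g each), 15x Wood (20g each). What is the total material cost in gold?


Cost breakdown:
  Feather: 22 * 34 = 748
  Scale: 4 * 51 = 204
  Crystal: 20 * 9 = 180
  Wood: 15 * 20 = 300
Total = 748 + 204 + 180 + 300 = 1432

1432 gold


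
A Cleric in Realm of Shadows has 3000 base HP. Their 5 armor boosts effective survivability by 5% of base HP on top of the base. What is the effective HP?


EHP = 3000 * (1 + 5/100)
= 3000 * (1 + 0.05)
= 3000 * 1.05
= 3150.0

3150.0 EHP


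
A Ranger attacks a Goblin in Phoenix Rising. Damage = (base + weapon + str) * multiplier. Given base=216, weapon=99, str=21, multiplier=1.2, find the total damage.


Sum base + weapon + str = 216 + 99 + 21 = 336
Multiply by 1.2:
336 * 1.2 = 403.2

403.2 damage


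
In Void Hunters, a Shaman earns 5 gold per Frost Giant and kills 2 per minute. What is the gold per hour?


Gold per minute = 5 * 2 = 10
Gold per hour = 10 * 60 = 600

600 gold/hour


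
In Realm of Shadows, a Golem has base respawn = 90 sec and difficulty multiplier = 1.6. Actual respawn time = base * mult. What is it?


Respawn time = base * multiplier
= 90 * 1.6
= 144.0 seconds

144.0 seconds


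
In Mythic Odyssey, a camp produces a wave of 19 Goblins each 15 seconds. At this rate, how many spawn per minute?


Spawns per minute = count * (60 / interval)
= 19 * (60 / 15)
= 19 * 4.0
= 76.0

76.0 per minute


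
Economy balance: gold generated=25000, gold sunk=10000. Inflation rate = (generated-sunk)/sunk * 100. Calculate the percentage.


Net gold = 25000 - 10000 = 15000
Inflation rate = net / sunk * 100 = 15000 / 10000 * 100
= 1.5 * 100
= 150.00%

150.00%


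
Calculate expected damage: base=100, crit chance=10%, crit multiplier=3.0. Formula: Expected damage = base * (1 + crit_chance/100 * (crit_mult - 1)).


E[dmg] = base * (1 + crit_chance * (crit_mult - 1))
cc as decimal = 10/100 = 0.1
cm - 1 = 3.0 - 1 = 2.0
Bonus factor = 0.1 * 2.0 = 0.2
Total multiplier = 1 + 0.2 = 1.2
Expected damage = 100 * 1.2 = 120.00

120.00 damage


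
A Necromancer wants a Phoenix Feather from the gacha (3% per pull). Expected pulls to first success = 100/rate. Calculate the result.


Expected pulls for a geometric distribution = 1/p = 100 / rate%
= 100 / 3
= 33.33

33.33 pulls


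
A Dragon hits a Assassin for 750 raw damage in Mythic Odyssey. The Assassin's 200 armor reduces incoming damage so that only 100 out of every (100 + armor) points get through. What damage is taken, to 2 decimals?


actual = 750 * 100 / (100 + 200)
= 750 * 100 / 300
= 75000 / 300
= 250.00

250.00 damage


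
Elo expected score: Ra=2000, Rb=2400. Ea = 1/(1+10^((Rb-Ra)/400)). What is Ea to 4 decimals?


Elo expected score: Ea = 1/(1 + 10^((Rb-Ra)/400))
Rb - Ra = 2400 - 2000 = 400
(Rb-Ra)/400 = 400/400 = 1.0
10^1.0 = 10.0
Ea = 1/(1 + 10.0) = 1/11.0 = 0.0909

0.0909


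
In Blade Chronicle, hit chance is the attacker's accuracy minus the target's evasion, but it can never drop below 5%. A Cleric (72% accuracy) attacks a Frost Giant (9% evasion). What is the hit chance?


accuracy - evasion = 72 - 9 = 63
Apply floor: max(63, 5) = 63
Hit chance = 63%

63%


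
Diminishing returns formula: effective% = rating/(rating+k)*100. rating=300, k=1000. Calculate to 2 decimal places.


effective% = rating / (rating + k) * 100
= 300 / (300 + 1000) * 100
= 300 / 1300 * 100
= 0.230769 * 100
= 23.08%

23.08%


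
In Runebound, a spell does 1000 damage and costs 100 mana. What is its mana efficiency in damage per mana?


Efficiency = damage / mana
= 1000 / 100
= 10.00

10.00 dmg/mana


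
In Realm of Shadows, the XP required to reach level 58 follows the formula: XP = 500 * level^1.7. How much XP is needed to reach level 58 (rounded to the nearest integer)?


XP = 500 * level^1.7
Substitute level = 58:
XP = 500 * 58^1.7
= 500 * 995.0103
= 497505

497505 XP


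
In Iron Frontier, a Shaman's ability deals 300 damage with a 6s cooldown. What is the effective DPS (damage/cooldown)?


DPS = damage / cooldown
= 300 / 6
= 50.00

50.00 DPS


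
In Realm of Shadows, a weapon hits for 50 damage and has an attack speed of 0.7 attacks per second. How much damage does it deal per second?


DPS = damage * attack_speed
= 50 * 0.7
= 35.0

35.0 DPS


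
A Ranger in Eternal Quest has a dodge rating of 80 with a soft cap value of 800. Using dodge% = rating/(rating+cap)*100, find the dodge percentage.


dodge% = 80 / (80 + 800) * 100
= 80 / 880 * 100
= 0.090909 * 100
= 9.09%

9.09%


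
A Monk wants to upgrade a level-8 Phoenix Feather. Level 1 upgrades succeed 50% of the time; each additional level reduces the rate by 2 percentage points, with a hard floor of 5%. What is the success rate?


raw_rate = 50 - 2 * (8 - 1)
= 50 - 2 * 7
= 50 - 14
= 36
Apply floor: max(36, 5) = 36%

36%


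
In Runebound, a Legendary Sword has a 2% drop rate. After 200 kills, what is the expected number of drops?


Expected drops = kills * (drop_rate / 100)
= 200 * (2 / 100)
= 200 * 0.02
= 4.0

4.0 drops


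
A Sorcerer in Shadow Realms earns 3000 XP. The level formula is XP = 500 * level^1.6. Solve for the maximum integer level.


XP = 500 * level^1.6, so level = (XP / 500)^(1/1.6)
= (3000 / 500)^(1/1.6)
= 6.0^0.625
= 3.0644
Floor: level = 3

level 3


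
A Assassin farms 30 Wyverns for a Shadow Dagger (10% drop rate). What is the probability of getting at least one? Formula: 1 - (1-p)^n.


P(at least one) = 1 - P(none) = 1 - (1-p)^n
p = 10/100 = 0.1
1 - p = 0.9
(1 - p)^30 = 0.9^30 = 0.042391
P(at least one) = 1 - 0.042391 = 0.9576

0.9576


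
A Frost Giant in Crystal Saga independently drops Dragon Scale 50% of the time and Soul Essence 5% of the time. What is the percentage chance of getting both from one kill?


For independent events, P(both) = P(A) * P(B)
= 50% * 5%
= 250 / 100 %
= 2.5%

2.5%


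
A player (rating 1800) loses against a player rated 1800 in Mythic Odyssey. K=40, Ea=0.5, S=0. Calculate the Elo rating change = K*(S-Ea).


Elo update: delta = K * (S - Ea), where S = 0 (loses)
S - Ea = 0 - 0.5 = -0.5
Rating change = 40 * -0.5
= -20.00

-20.00 rating points


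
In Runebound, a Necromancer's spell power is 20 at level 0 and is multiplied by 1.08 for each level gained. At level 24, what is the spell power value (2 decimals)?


value = base * growth^level
= 20 * 1.08^24
= 20 * 6.341181
= 126.82

126.82 spell power


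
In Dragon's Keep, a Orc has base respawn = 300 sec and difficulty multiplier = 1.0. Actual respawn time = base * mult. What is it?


Respawn time = base * multiplier
= 300 * 1.0
= 300.0 seconds

300.0 seconds


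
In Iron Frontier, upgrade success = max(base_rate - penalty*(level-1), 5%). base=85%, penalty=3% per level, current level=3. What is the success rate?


raw_rate = 85 - 3 * (3 - 1)
= 85 - 3 * 2
= 85 - 6
= 79
Apply floor: max(79, 5) = 79%

79%


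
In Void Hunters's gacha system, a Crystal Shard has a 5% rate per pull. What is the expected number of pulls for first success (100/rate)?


Expected pulls for a geometric distribution = 1/p = 100 / rate%
= 100 / 5
= 20.0

20.0 pulls


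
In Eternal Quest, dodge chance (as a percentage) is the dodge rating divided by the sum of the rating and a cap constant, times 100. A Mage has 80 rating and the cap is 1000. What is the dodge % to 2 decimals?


dodge% = 80 / (80 + 1000) * 100
= 80 / 1080 * 100
= 0.074074 * 100
= 7.41%

7.41%


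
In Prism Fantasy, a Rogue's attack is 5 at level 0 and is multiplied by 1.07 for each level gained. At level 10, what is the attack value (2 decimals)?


value = base * growth^level
= 5 * 1.07^10
= 5 * 1.967151
= 9.84

9.84 attack


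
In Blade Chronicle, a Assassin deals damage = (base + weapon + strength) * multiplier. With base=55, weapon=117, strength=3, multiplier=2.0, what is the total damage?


Sum base + weapon + str = 55 + 117 + 3 = 175
Multiply by 2.0:
175 * 2.0 = 350.0

350.0 damage


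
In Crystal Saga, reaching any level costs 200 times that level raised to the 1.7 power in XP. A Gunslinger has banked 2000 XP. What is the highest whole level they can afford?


XP = 200 * level^1.7, so level = (XP / 200)^(1/1.7)
= (2000 / 200)^(1/1.7)
= 10.0^0.5882
= 3.8747
Floor: level = 3

level 3


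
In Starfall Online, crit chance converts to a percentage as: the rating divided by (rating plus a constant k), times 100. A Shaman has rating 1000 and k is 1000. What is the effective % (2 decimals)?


effective% = rating / (rating + k) * 100
= 1000 / (1000 + 1000) * 100
= 1000 / 2000 * 100
= 0.5 * 100
= 50.00%

50.00%


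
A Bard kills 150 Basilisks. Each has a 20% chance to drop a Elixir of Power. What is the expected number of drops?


Expected drops = kills * (drop_rate / 100)
= 150 * (20 / 100)
= 150 * 0.2
= 30.0

30.0 drops


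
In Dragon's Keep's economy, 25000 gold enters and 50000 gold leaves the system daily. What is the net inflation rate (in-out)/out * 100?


Net gold = 25000 - 50000 = -25000
Inflation rate = net / sunk * 100 = -25000 / 50000 * 100
= -0.5 * 100
= -50.00%

-50.00%


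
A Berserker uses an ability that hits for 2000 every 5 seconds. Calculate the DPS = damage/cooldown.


DPS = damage / cooldown
= 2000 / 5
= 400.00

400.00 DPS


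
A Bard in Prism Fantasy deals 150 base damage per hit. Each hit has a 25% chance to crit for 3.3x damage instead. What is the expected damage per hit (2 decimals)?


E[dmg] = base * (1 + crit_chance * (crit_mult - 1))
cc as decimal = 25/100 = 0.25
cm - 1 = 3.3 - 1 = 2.3
Bonus factor = 0.25 * 2.3 = 0.575
Total multiplier = 1 + 0.575 = 1.575
Expected damage = 150 * 1.575 = 236.25

236.25 damage


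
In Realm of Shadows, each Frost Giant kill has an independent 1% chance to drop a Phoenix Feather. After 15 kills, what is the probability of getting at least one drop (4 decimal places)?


P(at least one) = 1 - P(none) = 1 - (1-p)^n
p = 1/100 = 0.01
1 - p = 0.99
(1 - p)^15 = 0.99^15 = 0.860058
P(at least one) = 1 - 0.860058 = 0.1399

0.1399


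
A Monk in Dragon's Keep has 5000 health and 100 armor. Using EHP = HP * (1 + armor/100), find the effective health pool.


EHP = 5000 * (1 + 100/100)
= 5000 * (1 + 1.0)
= 5000 * 2.0
= 10000.0

10000.0 EHP


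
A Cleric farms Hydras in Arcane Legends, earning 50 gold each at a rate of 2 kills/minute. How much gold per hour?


Gold per minute = 50 * 2 = 100
Gold per hour = 100 * 60 = 6000

6000 gold/hour


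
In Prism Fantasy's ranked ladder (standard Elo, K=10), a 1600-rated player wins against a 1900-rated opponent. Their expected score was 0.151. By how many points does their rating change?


Elo update: delta = K * (S - Ea), where S = 1 (wins)
S - Ea = 1 - 0.151 = 0.849
Rating change = 10 * 0.849
= 8.49

8.49 rating points


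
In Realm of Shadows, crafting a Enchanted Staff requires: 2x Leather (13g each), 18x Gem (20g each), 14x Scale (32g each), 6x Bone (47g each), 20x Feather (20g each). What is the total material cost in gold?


Cost breakdown:
  Leather: 2 * 13 = 26
  Gem: 18 * 20 = 360
  Scale: 14 * 32 = 448
  Bone: 6 * 47 = 282
  Feather: 20 * 20 = 400
Total = 26 + 360 + 448 + 282 + 400 = 1516

1516 gold


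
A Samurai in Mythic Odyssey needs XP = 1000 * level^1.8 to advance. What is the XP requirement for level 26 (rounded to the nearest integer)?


XP = 1000 * level^1.8
Substitute level = 26:
XP = 1000 * 26^1.8
= 1000 * 352.3319
= 352332

352332 XP


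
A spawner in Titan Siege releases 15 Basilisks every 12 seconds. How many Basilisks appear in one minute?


Spawns per minute = count * (60 / interval)
= 15 * (60 / 12)
= 15 * 5.0
= 75.0

75.0 per minute


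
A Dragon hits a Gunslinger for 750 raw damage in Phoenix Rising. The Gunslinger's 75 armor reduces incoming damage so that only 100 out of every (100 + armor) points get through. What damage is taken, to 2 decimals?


actual = 750 * 100 / (100 + 75)
= 750 * 100 / 175
= 75000 / 175
= 428.57

428.57 damage


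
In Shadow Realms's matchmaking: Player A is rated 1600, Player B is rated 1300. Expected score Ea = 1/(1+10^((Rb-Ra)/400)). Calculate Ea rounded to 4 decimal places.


Elo expected score: Ea = 1/(1 + 10^((Rb-Ra)/400))
Rb - Ra = 1300 - 1600 = -300
(Rb-Ra)/400 = -300/400 = -0.75
10^-0.75 = 0.177828
Ea = 1/(1 + 0.177828) = 1/1.177828 = 0.8490

0.8490


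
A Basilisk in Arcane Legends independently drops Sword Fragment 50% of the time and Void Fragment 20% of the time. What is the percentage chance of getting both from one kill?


For independent events, P(both) = P(A) * P(B)
= 50% * 20%
= 1000 / 100 %
= 10.0%

10.0%


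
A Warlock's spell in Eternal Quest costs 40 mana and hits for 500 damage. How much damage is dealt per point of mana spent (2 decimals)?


Efficiency = damage / mana
= 500 / 40
= 12.50

12.50 dmg/mana


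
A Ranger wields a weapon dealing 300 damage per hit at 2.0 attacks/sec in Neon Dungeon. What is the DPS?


DPS = damage * attack_speed
= 300 * 2.0
= 600.0

600.0 DPS


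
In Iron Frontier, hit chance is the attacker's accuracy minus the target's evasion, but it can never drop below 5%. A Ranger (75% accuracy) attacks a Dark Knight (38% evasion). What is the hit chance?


accuracy - evasion = 75 - 38 = 37
Apply floor: max(37, 5) = 37
Hit chance = 37%

37%


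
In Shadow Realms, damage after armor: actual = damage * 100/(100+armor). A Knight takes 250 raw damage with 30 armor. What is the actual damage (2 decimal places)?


actual = 250 * 100 / (100 + 30)
= 250 * 100 / 130
= 25000 / 130
= 192.31

192.31 damage


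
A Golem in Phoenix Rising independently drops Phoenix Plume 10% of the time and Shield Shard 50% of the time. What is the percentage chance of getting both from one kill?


For independent events, P(both) = P(A) * P(B)
= 10% * 50%
= 500 / 100 %
= 5.0%

5.0%


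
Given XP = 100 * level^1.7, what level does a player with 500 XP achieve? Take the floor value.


XP = 100 * level^1.7, so level = (XP / 100)^(1/1.7)
= (500 / 100)^(1/1.7)
= 5.0^0.5882
= 2.5773
Floor: level = 2

level 2


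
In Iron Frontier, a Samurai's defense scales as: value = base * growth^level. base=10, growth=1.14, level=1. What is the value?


value = base * growth^level
= 10 * 1.14^1
= 10 * 1.14
= 11.40

11.40 defense


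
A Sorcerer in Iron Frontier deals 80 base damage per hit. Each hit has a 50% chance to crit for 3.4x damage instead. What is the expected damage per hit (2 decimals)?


E[dmg] = base * (1 + crit_chance * (crit_mult - 1))
cc as decimal = 50/100 = 0.5
cm - 1 = 3.4 - 1 = 2.4
Bonus factor = 0.5 * 2.4 = 1.2
Total multiplier = 1 + 1.2 = 2.2
Expected damage = 80 * 2.2 = 176.00

176.00 damage
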